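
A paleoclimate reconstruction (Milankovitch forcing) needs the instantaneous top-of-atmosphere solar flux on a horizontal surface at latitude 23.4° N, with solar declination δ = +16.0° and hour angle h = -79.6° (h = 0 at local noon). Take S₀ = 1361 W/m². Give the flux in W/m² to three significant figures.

366 W/m²

cos θ_z = sin φ sin δ + cos φ cos δ cos h = 0.109469 + 0.159254 = 0.268723.
Flux = S₀ · cos θ_z = 1361 × 0.268723 = 365.7 W/m².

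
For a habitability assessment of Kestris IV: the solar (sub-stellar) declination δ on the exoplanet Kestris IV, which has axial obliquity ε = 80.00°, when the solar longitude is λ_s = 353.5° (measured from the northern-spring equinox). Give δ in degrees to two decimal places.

δ = -6.40°

sin δ = sin ε · sin λ_s = sin 80.00° × sin 353.5° = -0.111483.
δ = arcsin(-0.111483) = -6.40°.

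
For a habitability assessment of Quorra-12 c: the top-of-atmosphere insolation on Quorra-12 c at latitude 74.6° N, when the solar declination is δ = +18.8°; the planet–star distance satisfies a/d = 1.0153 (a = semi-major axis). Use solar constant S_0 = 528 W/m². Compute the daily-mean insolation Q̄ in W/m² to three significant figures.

cos h₀ = −tan(+74.6°) tan(+18.800°) = -1.2359 ≤ −1 ⇒ polar day, h₀ = π.
Bracket: h₀ sin ϕ sin δ + cos ϕ cos δ sin h₀ = 3.1416×0.96410×0.32227 + 0.26556×0.94665×0.00000 = 0.976097 + 0.000000 = 0.976097.
Inverse-square distance factor (a/d)² = 1.0153² = 1.030834.
Q̄ = (S_0/π) × 1.030834 × [bracket] = (528/π) × 1.030834 × 0.976097 = 169.1 W/m².

Q̄ ≈ 169 W/m²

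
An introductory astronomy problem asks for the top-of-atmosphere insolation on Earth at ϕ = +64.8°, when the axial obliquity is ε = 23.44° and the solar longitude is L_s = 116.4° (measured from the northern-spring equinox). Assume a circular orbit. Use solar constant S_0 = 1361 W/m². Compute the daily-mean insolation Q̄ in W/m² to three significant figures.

Q̄ ≈ 452 W/m²

Solar declination: sin δ = sin ε · sin L_s = sin 23.44° × sin 116.4° = 0.35630, so δ = +20.873°.
cos h₀ = −tan(+64.8°) tan(+20.873°) = -0.8104, h₀ = 2.5156 rad.
Bracket: h₀ sin ϕ sin δ + cos ϕ cos δ sin h₀ = 2.5156×0.90483×0.35630 + 0.42578×0.93437×0.58592 = 0.811007 + 0.233100 = 1.044107.
Q̄ = (S_0/π) × [bracket] = (1361/π) × 1.044107 = 452.3 W/m².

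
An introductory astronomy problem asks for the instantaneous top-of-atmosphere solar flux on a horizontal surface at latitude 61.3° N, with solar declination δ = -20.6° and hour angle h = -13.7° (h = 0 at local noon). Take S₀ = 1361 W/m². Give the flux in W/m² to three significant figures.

cos θ_z = sin φ sin δ + cos φ cos δ cos h = -0.308617 + 0.436729 = 0.128112.
Flux = S₀ · cos θ_z = 1361 × 0.128112 = 174.4 W/m².

174 W/m²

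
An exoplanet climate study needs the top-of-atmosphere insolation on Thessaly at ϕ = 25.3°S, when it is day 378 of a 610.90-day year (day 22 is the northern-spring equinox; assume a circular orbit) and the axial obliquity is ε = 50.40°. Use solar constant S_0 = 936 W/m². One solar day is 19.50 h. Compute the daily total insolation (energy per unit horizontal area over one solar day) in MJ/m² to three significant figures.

23.2 MJ/m²

Solar longitude: L_s = 360° × (378 − 22)/610.90 = 209.789°.
sin δ = sin 50.40° × sin 209.789° = -0.38279, so δ = -22.507°.
cos h₀ = −tan(-25.3°) tan(-22.507°) = -0.1959, h₀ = 1.7679 rad.
Bracket: h₀ sin ϕ sin δ + cos ϕ cos δ sin h₀ = 1.7679×-0.42736×-0.38279 + 0.90408×0.92383×0.98063 = 0.289209 + 0.819038 = 1.108247.
Q̄ = (S_0/π) × [bracket] = (936/π) × 1.108247 = 330.19 W/m².
Daily total = Q̄ × 19.50 h × 3600 s/h = 330.19 × 19.50 × 3600 / 10⁶ = 23.18 MJ/m².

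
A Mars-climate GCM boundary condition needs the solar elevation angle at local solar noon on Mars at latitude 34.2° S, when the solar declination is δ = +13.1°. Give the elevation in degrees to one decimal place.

At local noon the hour angle is zero, so the zenith angle equals |φ − δ| = |-34.2° − (+13.100°)| = 47.300°.
Elevation = 90° − 47.300° = 42.7°.

42.7°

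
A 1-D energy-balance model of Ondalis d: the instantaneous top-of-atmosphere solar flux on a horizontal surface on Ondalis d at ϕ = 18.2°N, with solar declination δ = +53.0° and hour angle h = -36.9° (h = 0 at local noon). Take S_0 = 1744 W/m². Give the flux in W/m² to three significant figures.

cos θ_z = sin ϕ sin δ + cos ϕ cos δ cos h = 0.249442 + 0.457186 = 0.706628.
Flux = S_0 · cos θ_z = 1744 × 0.706628 = 1232 W/m².

1.23e+03 W/m²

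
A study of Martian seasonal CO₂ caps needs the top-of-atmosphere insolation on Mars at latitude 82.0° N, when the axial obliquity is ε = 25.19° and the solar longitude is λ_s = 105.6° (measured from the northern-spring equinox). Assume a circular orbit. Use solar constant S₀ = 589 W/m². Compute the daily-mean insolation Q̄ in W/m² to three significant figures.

Q̄ ≈ 239 W/m²

Solar declination: sin δ = sin ε · sin λ_s = sin 25.19° × sin 105.6° = 0.40994, so δ = +24.201°.
cos H₀ = −tan(+82.0°) tan(+24.201°) = -3.1980 ≤ −1 ⇒ polar day, H₀ = π.
Bracket: H₀ sin φ sin δ + cos φ cos δ sin H₀ = 3.1416×0.99027×0.40994 + 0.13917×0.91211×0.00000 = 1.275337 + 0.000000 = 1.275337.
Q̄ = (S₀/π) × [bracket] = (589/π) × 1.275337 = 239.1 W/m².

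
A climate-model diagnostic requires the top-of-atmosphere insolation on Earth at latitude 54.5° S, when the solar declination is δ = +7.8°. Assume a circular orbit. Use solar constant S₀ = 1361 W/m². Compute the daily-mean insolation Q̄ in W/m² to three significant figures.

cos H₀ = −tan(-54.5°) tan(+7.800°) = 0.1920, H₀ = 1.3776 rad.
Bracket: H₀ sin φ sin δ + cos φ cos δ sin H₀ = 1.3776×-0.81412×0.13572 + 0.58070×0.99075×0.98139 = -0.152214 + 0.564622 = 0.412408.
Q̄ = (S₀/π) × [bracket] = (1361/π) × 0.412408 = 178.7 W/m².

Q̄ ≈ 179 W/m²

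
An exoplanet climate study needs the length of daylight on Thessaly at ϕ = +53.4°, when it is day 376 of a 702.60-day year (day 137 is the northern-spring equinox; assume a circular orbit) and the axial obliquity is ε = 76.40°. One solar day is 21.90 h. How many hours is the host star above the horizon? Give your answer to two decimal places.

21.90 h

Solar longitude: L_s = 360° × (376 − 137)/702.60 = 122.459°.
sin δ = sin 76.40° × sin 122.459° = 0.82011, so δ = +55.096°.
Sunrise equation: cos h₀ = −tan ϕ · tan δ = -1.9299 ≤ −1, so the host star never sets (polar day) and h₀ = π.
Daylight = 2h₀/(2π) × 21.90 h = (3.1416/π) × 21.90 = 21.90 h.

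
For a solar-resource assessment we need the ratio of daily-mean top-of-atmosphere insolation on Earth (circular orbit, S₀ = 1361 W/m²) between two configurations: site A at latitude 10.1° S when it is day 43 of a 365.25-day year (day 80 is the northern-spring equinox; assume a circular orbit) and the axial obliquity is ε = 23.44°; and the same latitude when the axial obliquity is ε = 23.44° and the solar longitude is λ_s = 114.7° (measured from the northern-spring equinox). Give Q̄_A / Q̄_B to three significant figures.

— Configuration A (φ=-10.1°):
Solar longitude: λ_s = 360° × (43 − 80)/365.25 = -36.468°, i.e. -36.468° + 360° = 323.532°.
sin δ = sin 23.44° × sin 323.532° = -0.23644, so δ = -13.676°.
cos H₀ = −tan(-10.1°) tan(-13.676°) = -0.0433, H₀ = 1.6142 rad.
Bracket: H₀ sin φ sin δ + cos φ cos δ sin H₀ = 1.6142×-0.17537×-0.23644 + 0.98450×0.97165×0.99906 = 0.066932 + 0.955690 = 1.022622.
Q̄ = (S₀/π) × [bracket] = (1361/π) × 1.022622 = 443.02 W/m².
— Configuration B (φ=-10.1°):
Solar declination: sin δ = sin ε · sin λ_s = sin 23.44° × sin 114.7° = 0.36139, so δ = +21.186°.
cos H₀ = −tan(-10.1°) tan(+21.186°) = 0.0690, H₀ = 1.5017 rad.
Bracket: H₀ sin φ sin δ + cos φ cos δ sin H₀ = 1.5017×-0.17537×0.36139 + 0.98450×0.93241×0.99761 = -0.095173 + 0.915764 = 0.820591.
Q̄ = (S₀/π) × [bracket] = (1361/π) × 0.820591 = 355.50 W/m².
Ratio Q̄_A / Q̄_B = 443.02 / 355.50 = 1.246.

Q̄_A / Q̄_B ≈ 1.25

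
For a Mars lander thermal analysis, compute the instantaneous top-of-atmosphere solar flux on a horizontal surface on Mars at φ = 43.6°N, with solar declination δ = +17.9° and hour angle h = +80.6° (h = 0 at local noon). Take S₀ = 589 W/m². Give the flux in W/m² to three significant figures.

191 W/m²

cos θ_z = sin φ sin δ + cos φ cos δ cos h = 0.211959 + 0.112551 = 0.324510.
Flux = S₀ · cos θ_z = 589 × 0.324510 = 191.1 W/m².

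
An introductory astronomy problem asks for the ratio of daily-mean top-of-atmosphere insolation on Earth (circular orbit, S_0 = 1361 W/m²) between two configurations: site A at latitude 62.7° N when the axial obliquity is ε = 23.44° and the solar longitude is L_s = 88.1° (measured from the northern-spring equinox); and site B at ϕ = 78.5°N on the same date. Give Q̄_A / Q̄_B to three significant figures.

Q̄_A / Q̄_B ≈ 0.928

— Configuration A (ϕ=+62.7°):
Solar declination: sin δ = sin ε · sin L_s = sin 23.44° × sin 88.1° = 0.39757, so δ = +23.426°.
cos h₀ = −tan(+62.7°) tan(+23.426°) = -0.8395, h₀ = 2.5671 rad.
Bracket: h₀ sin ϕ sin δ + cos ϕ cos δ sin h₀ = 2.5671×0.88862×0.39757 + 0.45865×0.91757×0.54340 = 0.906927 + 0.228686 = 1.135613.
Q̄ = (S_0/π) × [bracket] = (1361/π) × 1.135613 = 491.97 W/m².
— Configuration B (ϕ=+78.5°):
cos h₀ = −tan(+78.5°) tan(+23.426°) = -2.1297 ≤ −1 ⇒ polar day, h₀ = π.
Bracket: h₀ sin ϕ sin δ + cos ϕ cos δ sin h₀ = 3.1416×0.97992×0.39757 + 0.19937×0.91757×0.00000 = 1.223926 + 0.000000 = 1.223926.
Q̄ = (S_0/π) × [bracket] = (1361/π) × 1.223926 = 530.23 W/m².
Ratio Q̄_A / Q̄_B = 491.97 / 530.23 = 0.9278.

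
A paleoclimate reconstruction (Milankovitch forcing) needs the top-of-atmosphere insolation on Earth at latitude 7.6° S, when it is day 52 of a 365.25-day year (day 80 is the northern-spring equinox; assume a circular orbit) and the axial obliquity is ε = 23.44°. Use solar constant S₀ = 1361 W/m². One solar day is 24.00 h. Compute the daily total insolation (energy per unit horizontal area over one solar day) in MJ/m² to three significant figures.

37.9 MJ/m²

Solar longitude: λ_s = 360° × (52 − 80)/365.25 = -27.598°, i.e. -27.598° + 360° = 332.402°.
sin δ = sin 23.44° × sin 332.402° = -0.18428, so δ = -10.619°.
cos H₀ = −tan(-7.6°) tan(-10.619°) = -0.0250, H₀ = 1.5958 rad.
Bracket: H₀ sin φ sin δ + cos φ cos δ sin H₀ = 1.5958×-0.13226×-0.18428 + 0.99122×0.98287×0.99969 = 0.038894 + 0.973938 = 1.012832.
Q̄ = (S₀/π) × [bracket] = (1361/π) × 1.012832 = 438.78 W/m².
Daily total = Q̄ × 24.00 h × 3600 s/h = 438.78 × 24.00 × 3600 / 10⁶ = 37.91 MJ/m².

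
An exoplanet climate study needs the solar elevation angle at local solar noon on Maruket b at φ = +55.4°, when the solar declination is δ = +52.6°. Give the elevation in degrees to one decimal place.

At local noon the hour angle is zero, so the zenith angle equals |φ − δ| = |+55.4° − (+52.600°)| = 2.800°.
Elevation = 90° − 2.800° = 87.2°.

87.2°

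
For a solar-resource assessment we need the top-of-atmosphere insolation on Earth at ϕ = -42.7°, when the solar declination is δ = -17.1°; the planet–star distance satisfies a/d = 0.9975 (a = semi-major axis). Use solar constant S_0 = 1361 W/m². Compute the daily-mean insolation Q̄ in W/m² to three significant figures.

cos h₀ = −tan(-42.7°) tan(-17.100°) = -0.2839, h₀ = 1.8586 rad.
Bracket: h₀ sin ϕ sin δ + cos ϕ cos δ sin h₀ = 1.8586×-0.67816×-0.29404 + 0.73491×0.95579×0.95886 = 0.370616 + 0.673522 = 1.044138.
Inverse-square distance factor (a/d)² = 0.9975² = 0.995006.
Q̄ = (S_0/π) × 0.995006 × [bracket] = (1361/π) × 0.995006 × 1.044138 = 450.1 W/m².

Q̄ ≈ 450 W/m²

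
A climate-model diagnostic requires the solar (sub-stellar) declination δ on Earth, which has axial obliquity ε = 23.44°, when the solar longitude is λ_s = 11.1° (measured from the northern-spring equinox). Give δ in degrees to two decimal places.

sin δ = sin ε · sin λ_s = sin 23.44° × sin 11.1° = 0.076583.
δ = arcsin(0.076583) = +4.39°.

δ = +4.39°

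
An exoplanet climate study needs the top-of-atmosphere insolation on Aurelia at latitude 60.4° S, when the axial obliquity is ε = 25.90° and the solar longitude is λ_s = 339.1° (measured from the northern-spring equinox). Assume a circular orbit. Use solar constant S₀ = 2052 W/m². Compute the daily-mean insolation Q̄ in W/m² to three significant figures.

Q̄ ≈ 470 W/m²

Solar declination: sin δ = sin ε · sin λ_s = sin 25.90° × sin 339.1° = -0.15582, so δ = -8.965°.
cos H₀ = −tan(-60.4°) tan(-8.965°) = -0.2777, H₀ = 1.8522 rad.
Bracket: H₀ sin φ sin δ + cos φ cos δ sin H₀ = 1.8522×-0.86949×-0.15582 + 0.49394×0.98778×0.96067 = 0.250943 + 0.468715 = 0.719658.
Q̄ = (S₀/π) × [bracket] = (2052/π) × 0.719658 = 470.1 W/m².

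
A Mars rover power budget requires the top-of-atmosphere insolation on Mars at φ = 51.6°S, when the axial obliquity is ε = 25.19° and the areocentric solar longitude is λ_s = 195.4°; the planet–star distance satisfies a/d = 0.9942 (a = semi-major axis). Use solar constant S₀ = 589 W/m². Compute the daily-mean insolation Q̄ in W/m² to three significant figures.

Q̄ ≈ 141 W/m²

sin δ = sin 25.19° × sin 195.4° = -0.11303, so δ = -6.490°.
cos H₀ = −tan(-51.6°) tan(-6.490°) = -0.1435, H₀ = 1.7148 rad.
Bracket: H₀ sin φ sin δ + cos φ cos δ sin H₀ = 1.7148×-0.78369×-0.11303 + 0.62115×0.99359×0.98965 = 0.151898 + 0.610781 = 0.762679.
Inverse-square distance factor (a/d)² = 0.9942² = 0.988434.
Q̄ = (S₀/π) × 0.988434 × [bracket] = (589/π) × 0.988434 × 0.762679 = 141.3 W/m².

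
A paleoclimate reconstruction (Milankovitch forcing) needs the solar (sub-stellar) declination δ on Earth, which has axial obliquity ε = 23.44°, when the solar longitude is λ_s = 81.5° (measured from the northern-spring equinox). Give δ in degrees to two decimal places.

sin δ = sin ε · sin λ_s = sin 23.44° × sin 81.5° = 0.393419.
δ = arcsin(0.393419) = +23.17°.

δ = +23.17°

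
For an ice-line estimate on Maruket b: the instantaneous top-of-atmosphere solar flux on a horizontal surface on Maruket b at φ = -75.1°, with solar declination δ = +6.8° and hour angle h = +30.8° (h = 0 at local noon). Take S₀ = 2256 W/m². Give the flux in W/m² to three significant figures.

cos θ_z = sin φ sin δ + cos φ cos δ cos h = -0.114423 + 0.219313 = 0.104890.
Flux = S₀ · cos θ_z = 2256 × 0.104890 = 236.6 W/m².

237 W/m²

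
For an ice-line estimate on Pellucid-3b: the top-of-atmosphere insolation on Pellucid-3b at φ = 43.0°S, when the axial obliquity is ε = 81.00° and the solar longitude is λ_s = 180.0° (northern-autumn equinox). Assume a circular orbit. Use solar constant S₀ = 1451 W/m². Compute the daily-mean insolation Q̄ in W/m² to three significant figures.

Q̄ ≈ 338 W/m²

Solar declination: sin δ = sin ε · sin λ_s = sin 81.00° × sin 180.0° = 0.00000, so δ = +0.000°.
cos H₀ = −tan(-43.0°) tan(+0.000°) = 0.0000, H₀ = 1.5708 rad.
Bracket: H₀ sin φ sin δ + cos φ cos δ sin H₀ = 1.5708×-0.68200×0.00000 + 0.73135×1.00000×1.00000 = -0.000000 + 0.731350 = 0.731350.
Q̄ = (S₀/π) × [bracket] = (1451/π) × 0.731350 = 337.8 W/m².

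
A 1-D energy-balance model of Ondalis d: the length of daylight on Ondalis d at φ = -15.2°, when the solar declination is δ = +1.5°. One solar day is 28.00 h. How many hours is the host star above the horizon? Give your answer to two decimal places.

13.94 h

cos H₀ = −tan φ · tan δ = −tan(-15.2°) × tan(+1.500°) = 0.0071, so H₀ = 1.5637 rad = 89.59°.
Daylight = 2H₀/(2π) × 28.00 h = (1.5637/π) × 28.00 = 13.94 h.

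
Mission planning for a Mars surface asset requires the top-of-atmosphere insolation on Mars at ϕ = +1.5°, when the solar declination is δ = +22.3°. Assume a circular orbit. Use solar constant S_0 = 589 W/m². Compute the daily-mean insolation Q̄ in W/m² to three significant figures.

cos h₀ = −tan(+1.5°) tan(+22.300°) = -0.0107, h₀ = 1.5815 rad.
Bracket: h₀ sin ϕ sin δ + cos ϕ cos δ sin h₀ = 1.5815×0.02618×0.37946 + 0.99966×0.92521×0.99994 = 0.015711 + 0.924840 = 0.940551.
Q̄ = (S_0/π) × [bracket] = (589/π) × 0.940551 = 176.3 W/m².

Q̄ ≈ 176 W/m²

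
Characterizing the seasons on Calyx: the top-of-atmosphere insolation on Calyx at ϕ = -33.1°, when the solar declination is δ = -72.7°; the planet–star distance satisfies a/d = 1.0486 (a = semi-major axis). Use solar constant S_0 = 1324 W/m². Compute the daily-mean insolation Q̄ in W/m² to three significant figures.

cos h₀ = −tan(-33.1°) tan(-72.700°) = -2.0930 ≤ −1 ⇒ polar day, h₀ = π.
Bracket: h₀ sin ϕ sin δ + cos ϕ cos δ sin h₀ = 3.1416×-0.54610×-0.95476 + 0.83772×0.29737×0.00000 = 1.638013 + 0.000000 = 1.638013.
Inverse-square distance factor (a/d)² = 1.0486² = 1.099562.
Q̄ = (S_0/π) × 1.099562 × [bracket] = (1324/π) × 1.099562 × 1.638013 = 759.1 W/m².

Q̄ ≈ 759 W/m²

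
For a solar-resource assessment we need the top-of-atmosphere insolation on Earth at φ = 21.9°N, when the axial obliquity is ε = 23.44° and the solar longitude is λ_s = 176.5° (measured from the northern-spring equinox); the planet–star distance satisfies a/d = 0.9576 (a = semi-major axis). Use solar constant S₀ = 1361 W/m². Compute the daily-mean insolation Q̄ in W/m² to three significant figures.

Solar declination: sin δ = sin ε · sin λ_s = sin 23.44° × sin 176.5° = 0.02428, so δ = +1.392°.
cos H₀ = −tan(+21.9°) tan(+1.392°) = -0.0098, H₀ = 1.5806 rad.
Bracket: H₀ sin φ sin δ + cos φ cos δ sin H₀ = 1.5806×0.37299×0.02428 + 0.92784×0.99971×0.99995 = 0.014314 + 0.927525 = 0.941839.
Inverse-square distance factor (a/d)² = 0.9576² = 0.916998.
Q̄ = (S₀/π) × 0.916998 × [bracket] = (1361/π) × 0.916998 × 0.941839 = 374.2 W/m².

Q̄ ≈ 374 W/m²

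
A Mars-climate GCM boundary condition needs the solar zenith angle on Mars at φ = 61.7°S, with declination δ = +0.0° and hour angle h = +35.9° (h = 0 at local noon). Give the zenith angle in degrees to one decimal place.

θ_z = 67.4°

cos θ_z = sin φ sin δ + cos φ cos δ cos h = -0.000000 + 0.384031 = 0.384031.
θ_z = arccos(0.384031) = 67.4°.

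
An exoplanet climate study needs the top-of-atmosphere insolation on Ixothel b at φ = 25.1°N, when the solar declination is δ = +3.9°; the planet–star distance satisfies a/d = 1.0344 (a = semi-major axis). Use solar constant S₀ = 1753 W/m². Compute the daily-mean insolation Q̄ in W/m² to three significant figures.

cos H₀ = −tan(+25.1°) tan(+3.900°) = -0.0319, H₀ = 1.6027 rad.
Bracket: H₀ sin φ sin δ + cos φ cos δ sin H₀ = 1.6027×0.42420×0.06802 + 0.90557×0.99768×0.99949 = 0.046244 + 0.903008 = 0.949252.
Inverse-square distance factor (a/d)² = 1.0344² = 1.069983.
Q̄ = (S₀/π) × 1.069983 × [bracket] = (1753/π) × 1.069983 × 0.949252 = 566.7 W/m².

Q̄ ≈ 567 W/m²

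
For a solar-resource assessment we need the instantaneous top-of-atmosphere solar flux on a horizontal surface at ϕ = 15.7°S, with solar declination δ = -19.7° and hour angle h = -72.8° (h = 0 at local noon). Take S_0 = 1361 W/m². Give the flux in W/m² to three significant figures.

cos θ_z = sin ϕ sin δ + cos ϕ cos δ cos h = 0.091218 + 0.268014 = 0.359232.
Flux = S_0 · cos θ_z = 1361 × 0.359232 = 488.9 W/m².

489 W/m²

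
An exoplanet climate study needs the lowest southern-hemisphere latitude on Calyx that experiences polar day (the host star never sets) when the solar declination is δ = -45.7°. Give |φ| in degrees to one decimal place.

|φ| = 44.3°

Polar day requires cos H₀ = −tan φ tan δ ≤ −1, i.e. tan φ tan δ ≥ 1.
The boundary is |tan φ| · |tan δ| = 1, so |φ| = 90° − |δ| = 90° − 45.7° = 44.3° in the southern hemisphere.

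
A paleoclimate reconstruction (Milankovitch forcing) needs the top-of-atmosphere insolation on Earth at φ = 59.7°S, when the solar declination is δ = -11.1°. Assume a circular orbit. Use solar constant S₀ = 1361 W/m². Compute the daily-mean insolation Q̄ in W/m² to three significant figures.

Q̄ ≈ 340 W/m²

cos H₀ = −tan(-59.7°) tan(-11.100°) = -0.3357, H₀ = 1.9132 rad.
Bracket: H₀ sin φ sin δ + cos φ cos δ sin H₀ = 1.9132×-0.86340×-0.19252 + 0.50453×0.98129×0.94195 = 0.318015 + 0.466350 = 0.784365.
Q̄ = (S₀/π) × [bracket] = (1361/π) × 0.784365 = 339.8 W/m².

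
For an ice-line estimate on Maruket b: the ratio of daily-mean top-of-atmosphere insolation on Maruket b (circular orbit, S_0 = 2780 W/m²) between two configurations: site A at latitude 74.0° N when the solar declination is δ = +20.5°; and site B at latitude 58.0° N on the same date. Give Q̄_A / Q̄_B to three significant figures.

Q̄_A / Q̄_B ≈ 1.00

— Configuration A (ϕ=+74.0°):
cos h₀ = −tan(+74.0°) tan(+20.500°) = -1.3039 ≤ −1 ⇒ polar day, h₀ = π.
Bracket: h₀ sin ϕ sin δ + cos ϕ cos δ sin h₀ = 3.1416×0.96126×0.35021 + 0.27564×0.93667×0.00000 = 1.057597 + 0.000000 = 1.057597.
Q̄ = (S_0/π) × [bracket] = (2780/π) × 1.057597 = 935.87 W/m².
— Configuration B (ϕ=+58.0°):
cos h₀ = −tan(+58.0°) tan(+20.500°) = -0.5983, h₀ = 2.2122 rad.
Bracket: h₀ sin ϕ sin δ + cos ϕ cos δ sin h₀ = 2.2122×0.84805×0.35021 + 0.52992×0.93667×0.80124 = 0.657014 + 0.397704 = 1.054718.
Q̄ = (S_0/π) × [bracket] = (2780/π) × 1.054718 = 933.32 W/m².
Ratio Q̄_A / Q̄_B = 935.87 / 933.32 = 1.003.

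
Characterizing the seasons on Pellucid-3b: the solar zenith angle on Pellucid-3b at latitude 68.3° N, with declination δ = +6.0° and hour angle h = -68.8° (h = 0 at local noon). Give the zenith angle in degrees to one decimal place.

cos θ_z = sin φ sin δ + cos φ cos δ cos h = 0.097121 + 0.132977 = 0.230098.
θ_z = arccos(0.230098) = 76.7°.

θ_z = 76.7°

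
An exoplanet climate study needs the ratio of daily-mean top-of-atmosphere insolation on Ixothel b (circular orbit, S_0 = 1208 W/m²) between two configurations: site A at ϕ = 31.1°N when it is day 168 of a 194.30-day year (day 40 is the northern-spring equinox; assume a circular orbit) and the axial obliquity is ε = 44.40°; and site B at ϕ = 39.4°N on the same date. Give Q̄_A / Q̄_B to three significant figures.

— Configuration A (ϕ=+31.1°):
Solar longitude: L_s = 360° × (168 − 40)/194.30 = 237.159°.
sin δ = sin 44.40° × sin 237.159° = -0.58784, so δ = -36.004°.
cos h₀ = −tan(+31.1°) tan(-36.004°) = 0.4383, h₀ = 1.1170 rad.
Bracket: h₀ sin ϕ sin δ + cos ϕ cos δ sin h₀ = 1.1170×0.51653×-0.58784 + 0.85627×0.80898×0.89881 = -0.339163 + 0.622610 = 0.283447.
Q̄ = (S_0/π) × [bracket] = (1208/π) × 0.283447 = 108.99 W/m².
— Configuration B (ϕ=+39.4°):
cos h₀ = −tan(+39.4°) tan(-36.004°) = 0.5969, h₀ = 0.9312 rad.
Bracket: h₀ sin ϕ sin δ + cos ϕ cos δ sin h₀ = 0.9312×0.63473×-0.58784 + 0.77273×0.80898×0.80233 = -0.347449 + 0.501555 = 0.154106.
Q̄ = (S_0/π) × [bracket] = (1208/π) × 0.154106 = 59.257 W/m².
Ratio Q̄_A / Q̄_B = 108.99 / 59.257 = 1.839.

Q̄_A / Q̄_B ≈ 1.84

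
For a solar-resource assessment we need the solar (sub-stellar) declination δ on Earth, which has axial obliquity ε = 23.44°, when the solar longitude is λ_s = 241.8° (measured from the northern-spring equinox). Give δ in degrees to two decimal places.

sin δ = sin ε · sin λ_s = sin 23.44° × sin 241.8° = -0.350572.
δ = arcsin(-0.350572) = -20.52°.

δ = -20.52°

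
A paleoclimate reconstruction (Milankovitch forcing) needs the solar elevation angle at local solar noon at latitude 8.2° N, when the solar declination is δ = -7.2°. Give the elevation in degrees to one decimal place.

At local noon the hour angle is zero, so the zenith angle equals |φ − δ| = |+8.2° − (-7.200°)| = 15.400°.
Elevation = 90° − 15.400° = 74.6°.

74.6°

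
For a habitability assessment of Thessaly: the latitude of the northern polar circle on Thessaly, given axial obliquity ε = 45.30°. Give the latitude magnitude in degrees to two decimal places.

44.70°

The polar circle is the lowest latitude that experiences at least one full rotation of continuous daylight at the northern-summer solstice; it lies at |φ| = 90° − ε = 90° − 45.30° = 44.70°.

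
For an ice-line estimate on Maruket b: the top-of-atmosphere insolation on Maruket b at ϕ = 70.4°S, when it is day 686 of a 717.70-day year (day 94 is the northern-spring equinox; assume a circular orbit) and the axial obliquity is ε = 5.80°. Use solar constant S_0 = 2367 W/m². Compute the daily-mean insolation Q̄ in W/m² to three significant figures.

Q̄ ≈ 360 W/m²

Solar longitude: L_s = 360° × (686 − 94)/717.70 = 296.949°.
sin δ = sin 5.80° × sin 296.949° = -0.09008, so δ = -5.168°.
cos h₀ = −tan(-70.4°) tan(-5.168°) = -0.2540, h₀ = 1.8276 rad.
Bracket: h₀ sin ϕ sin δ + cos ϕ cos δ sin h₀ = 1.8276×-0.94206×-0.09008 + 0.33545×0.99593×0.96720 = 0.155092 + 0.323127 = 0.478219.
Q̄ = (S_0/π) × [bracket] = (2367/π) × 0.478219 = 360.3 W/m².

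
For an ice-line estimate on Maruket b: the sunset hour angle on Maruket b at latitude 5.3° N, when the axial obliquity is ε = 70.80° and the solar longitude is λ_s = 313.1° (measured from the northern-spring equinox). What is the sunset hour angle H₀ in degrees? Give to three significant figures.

Solar declination: sin δ = sin ε · sin λ_s = sin 70.80° × sin 313.1° = -0.68955, so δ = -43.594°.
cos H₀ = −tan φ · tan δ = −tan(+5.3°) × tan(-43.594°) = 0.0883, so H₀ = 1.4824 rad = 84.93°.

H₀ = 84.9°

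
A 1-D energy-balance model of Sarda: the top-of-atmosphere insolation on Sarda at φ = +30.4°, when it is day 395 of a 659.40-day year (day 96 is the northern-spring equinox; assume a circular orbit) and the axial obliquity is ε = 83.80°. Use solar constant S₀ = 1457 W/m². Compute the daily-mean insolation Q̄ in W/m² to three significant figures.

Solar longitude: λ_s = 360° × (395 − 96)/659.40 = 163.239°.
sin δ = sin 83.80° × sin 163.239° = 0.28669, so δ = +16.660°.
cos H₀ = −tan(+30.4°) tan(+16.660°) = -0.1756, H₀ = 1.7473 rad.
Bracket: H₀ sin φ sin δ + cos φ cos δ sin H₀ = 1.7473×0.50603×0.28669 + 0.86251×0.95802×0.98447 = 0.253487 + 0.813469 = 1.066956.
Q̄ = (S₀/π) × [bracket] = (1457/π) × 1.066956 = 494.8 W/m².

Q̄ ≈ 495 W/m²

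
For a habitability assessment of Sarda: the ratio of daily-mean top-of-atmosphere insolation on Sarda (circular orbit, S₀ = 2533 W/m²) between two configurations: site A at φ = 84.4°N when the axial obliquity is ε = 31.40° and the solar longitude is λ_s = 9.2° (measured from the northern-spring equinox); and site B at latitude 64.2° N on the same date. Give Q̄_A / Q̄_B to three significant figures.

— Configuration A (φ=+84.4°):
Solar declination: sin δ = sin ε · sin λ_s = sin 31.40° × sin 9.2° = 0.08330, so δ = +4.778°.
cos H₀ = −tan(+84.4°) tan(+4.778°) = -0.8525, H₀ = 2.5916 rad.
Bracket: H₀ sin φ sin δ + cos φ cos δ sin H₀ = 2.5916×0.99523×0.08330 + 0.09758×0.99652×0.52270 = 0.214851 + 0.050828 = 0.265679.
Q̄ = (S₀/π) × [bracket] = (2533/π) × 0.265679 = 214.21 W/m².
— Configuration B (φ=+64.2°):
cos H₀ = −tan(+64.2°) tan(+4.778°) = -0.1729, H₀ = 1.7446 rad.
Bracket: H₀ sin φ sin δ + cos φ cos δ sin H₀ = 1.7446×0.90032×0.08330 + 0.43523×0.99652×0.98494 = 0.130839 + 0.427184 = 0.558023.
Q̄ = (S₀/π) × [bracket] = (2533/π) × 0.558023 = 449.92 W/m².
Ratio Q̄_A / Q̄_B = 214.21 / 449.92 = 0.4761.

Q̄_A / Q̄_B ≈ 0.476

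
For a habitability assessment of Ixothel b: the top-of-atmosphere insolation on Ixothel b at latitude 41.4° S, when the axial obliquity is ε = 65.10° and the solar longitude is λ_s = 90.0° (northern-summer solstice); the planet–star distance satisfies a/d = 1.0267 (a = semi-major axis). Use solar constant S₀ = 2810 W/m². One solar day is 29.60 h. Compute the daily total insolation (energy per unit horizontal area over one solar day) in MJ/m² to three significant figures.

Solar declination: sin δ = sin ε · sin λ_s = sin 65.10° × sin 90.0° = 0.90704, so δ = +65.100°.
cos H₀ = −tan(-41.4°) tan(+65.100°) = 1.8993 ≥ 1 ⇒ polar night, H₀ = 0 and Q̄ = 0.
Inverse-square distance factor (a/d)² = 1.0267² = 1.054113.
Daily total = Q̄ × 29.60 h × 3600 s/h = 0.00 MJ/m².

0.00 MJ/m²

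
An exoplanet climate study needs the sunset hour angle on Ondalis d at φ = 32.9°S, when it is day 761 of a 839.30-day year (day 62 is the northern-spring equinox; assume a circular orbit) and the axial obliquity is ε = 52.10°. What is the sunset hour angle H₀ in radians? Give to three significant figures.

H₀ = 2.22 rad

Solar longitude: λ_s = 360° × (761 − 62)/839.30 = 299.821°.
sin δ = sin 52.10° × sin 299.821° = -0.68459, so δ = -43.204°.
cos H₀ = −tan φ · tan δ = −tan(-32.9°) × tan(-43.204°) = -0.6076, so H₀ = 2.2238 rad = 127.42°.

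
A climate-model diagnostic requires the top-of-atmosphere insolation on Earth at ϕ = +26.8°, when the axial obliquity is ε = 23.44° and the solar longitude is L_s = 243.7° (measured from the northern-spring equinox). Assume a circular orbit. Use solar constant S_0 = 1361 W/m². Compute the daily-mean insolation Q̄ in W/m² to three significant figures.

Solar declination: sin δ = sin ε · sin L_s = sin 23.44° × sin 243.7° = -0.35661, so δ = -20.892°.
cos h₀ = −tan(+26.8°) tan(-20.892°) = 0.1928, h₀ = 1.3768 rad.
Bracket: h₀ sin ϕ sin δ + cos ϕ cos δ sin h₀ = 1.3768×0.45088×-0.35661 + 0.89259×0.93425×0.98124 = -0.221373 + 0.818258 = 0.596885.
Q̄ = (S_0/π) × [bracket] = (1361/π) × 0.596885 = 258.6 W/m².

Q̄ ≈ 259 W/m²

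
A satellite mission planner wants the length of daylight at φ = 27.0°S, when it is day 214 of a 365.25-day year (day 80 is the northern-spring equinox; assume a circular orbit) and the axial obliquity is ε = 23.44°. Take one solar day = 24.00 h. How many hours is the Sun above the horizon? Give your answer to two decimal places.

10.79 h

Solar longitude: λ_s = 360° × (214 − 80)/365.25 = 132.074°.
sin δ = sin 23.44° × sin 132.074° = 0.29527, so δ = +17.174°.
cos H₀ = −tan φ · tan δ = −tan(-27.0°) × tan(+17.174°) = 0.1575, so H₀ = 1.4127 rad = 80.94°.
Daylight = 2H₀/(2π) × 24.00 h = (1.4127/π) × 24.00 = 10.79 h.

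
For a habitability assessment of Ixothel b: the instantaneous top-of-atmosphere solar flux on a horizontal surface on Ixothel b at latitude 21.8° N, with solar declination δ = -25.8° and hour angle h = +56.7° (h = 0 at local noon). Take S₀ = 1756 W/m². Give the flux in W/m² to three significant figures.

cos θ_z = sin φ sin δ + cos φ cos δ cos h = -0.161631 + 0.458946 = 0.297315.
Flux = S₀ · cos θ_z = 1756 × 0.297315 = 522.1 W/m².

522 W/m²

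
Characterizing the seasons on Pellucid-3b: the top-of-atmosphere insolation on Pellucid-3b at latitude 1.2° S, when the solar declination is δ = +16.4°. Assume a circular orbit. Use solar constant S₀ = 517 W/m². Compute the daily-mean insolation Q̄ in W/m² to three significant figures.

Q̄ ≈ 156 W/m²

cos H₀ = −tan(-1.2°) tan(+16.400°) = 0.0062, H₀ = 1.5646 rad.
Bracket: H₀ sin φ sin δ + cos φ cos δ sin H₀ = 1.5646×-0.02094×0.28234 + 0.99978×0.95931×0.99998 = -0.009250 + 0.959080 = 0.949830.
Q̄ = (S₀/π) × [bracket] = (517/π) × 0.949830 = 156.3 W/m².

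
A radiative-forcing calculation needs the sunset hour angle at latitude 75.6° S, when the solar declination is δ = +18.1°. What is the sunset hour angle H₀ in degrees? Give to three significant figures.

cos H₀ = −tan φ · tan δ = 1.2730 ≥ 1, so the Sun never rises (polar night) and H₀ = 0.

H₀ = 0.00°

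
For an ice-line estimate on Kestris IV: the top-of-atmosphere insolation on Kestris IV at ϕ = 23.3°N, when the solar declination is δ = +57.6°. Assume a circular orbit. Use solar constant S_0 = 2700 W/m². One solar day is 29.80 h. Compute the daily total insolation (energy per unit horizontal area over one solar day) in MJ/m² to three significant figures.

cos h₀ = −tan(+23.3°) tan(+57.600°) = -0.6786, h₀ = 2.3167 rad.
Bracket: h₀ sin ϕ sin δ + cos ϕ cos δ sin h₀ = 2.3167×0.39555×0.84433 + 0.91845×0.53583×0.73449 = 0.773719 + 0.361467 = 1.135186.
Q̄ = (S_0/π) × [bracket] = (2700/π) × 1.135186 = 975.62 W/m².
Daily total = Q̄ × 29.80 h × 3600 s/h = 975.62 × 29.80 × 3600 / 10⁶ = 104.7 MJ/m².

105 MJ/m²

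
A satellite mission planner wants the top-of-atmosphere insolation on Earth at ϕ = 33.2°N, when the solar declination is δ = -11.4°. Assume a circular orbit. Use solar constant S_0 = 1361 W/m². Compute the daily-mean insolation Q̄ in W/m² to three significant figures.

cos h₀ = −tan(+33.2°) tan(-11.400°) = 0.1319, h₀ = 1.4385 rad.
Bracket: h₀ sin ϕ sin δ + cos ϕ cos δ sin h₀ = 1.4385×0.54756×-0.19766 + 0.83676×0.98027×0.99126 = -0.155690 + 0.813082 = 0.657392.
Q̄ = (S_0/π) × [bracket] = (1361/π) × 0.657392 = 284.8 W/m².

Q̄ ≈ 285 W/m²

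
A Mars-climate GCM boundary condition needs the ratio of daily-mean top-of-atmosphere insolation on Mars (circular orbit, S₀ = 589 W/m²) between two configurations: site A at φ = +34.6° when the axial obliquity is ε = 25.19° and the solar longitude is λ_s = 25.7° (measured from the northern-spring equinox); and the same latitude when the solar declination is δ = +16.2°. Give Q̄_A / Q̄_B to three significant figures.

Q̄_A / Q̄_B ≈ 0.929

— Configuration A (φ=+34.6°):
Solar declination: sin δ = sin ε · sin λ_s = sin 25.19° × sin 25.7° = 0.18457, so δ = +10.636°.
cos H₀ = −tan(+34.6°) tan(+10.636°) = -0.1296, H₀ = 1.7007 rad.
Bracket: H₀ sin φ sin δ + cos φ cos δ sin H₀ = 1.7007×0.56784×0.18457 + 0.82314×0.98282×0.99157 = 0.178244 + 0.802179 = 0.980423.
Q̄ = (S₀/π) × [bracket] = (589/π) × 0.980423 = 183.81 W/m².
— Configuration B (φ=+34.6°):
cos H₀ = −tan(+34.6°) tan(+16.200°) = -0.2004, H₀ = 1.7726 rad.
Bracket: H₀ sin φ sin δ + cos φ cos δ sin H₀ = 1.7726×0.56784×0.27899 + 0.82314×0.96029×0.97971 = 0.280818 + 0.774415 = 1.055233.
Q̄ = (S₀/π) × [bracket] = (589/π) × 1.055233 = 197.84 W/m².
Ratio Q̄_A / Q̄_B = 183.81 / 197.84 = 0.9291.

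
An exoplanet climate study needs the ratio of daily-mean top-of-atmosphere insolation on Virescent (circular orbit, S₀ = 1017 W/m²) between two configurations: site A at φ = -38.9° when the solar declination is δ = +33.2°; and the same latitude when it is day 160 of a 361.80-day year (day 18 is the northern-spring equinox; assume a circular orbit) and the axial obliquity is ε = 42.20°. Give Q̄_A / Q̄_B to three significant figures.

Q̄_A / Q̄_B ≈ 0.597

— Configuration A (φ=-38.9°):
cos H₀ = −tan(-38.9°) tan(+33.200°) = 0.5280, H₀ = 1.0145 rad.
Bracket: H₀ sin φ sin δ + cos φ cos δ sin H₀ = 1.0145×-0.62796×0.54756 + 0.77824×0.83676×0.84923 = -0.348832 + 0.553019 = 0.204187.
Q̄ = (S₀/π) × [bracket] = (1017/π) × 0.204187 = 66.100 W/m².
— Configuration B (φ=-38.9°):
Solar longitude: λ_s = 360° × (160 − 18)/361.80 = 141.294°.
sin δ = sin 42.20° × sin 141.294° = 0.42005, so δ = +24.838°.
cos H₀ = −tan(-38.9°) tan(+24.838°) = 0.3735, H₀ = 1.1880 rad.
Bracket: H₀ sin φ sin δ + cos φ cos δ sin H₀ = 1.1880×-0.62796×0.42005 + 0.77824×0.90750×0.92764 = -0.313364 + 0.655148 = 0.341784.
Q̄ = (S₀/π) × [bracket] = (1017/π) × 0.341784 = 110.64 W/m².
Ratio Q̄_A / Q̄_B = 66.100 / 110.64 = 0.5974.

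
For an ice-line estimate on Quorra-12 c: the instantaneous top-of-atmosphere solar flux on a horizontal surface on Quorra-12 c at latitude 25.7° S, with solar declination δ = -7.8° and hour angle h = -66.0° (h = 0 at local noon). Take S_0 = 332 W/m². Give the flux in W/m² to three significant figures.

140 W/m²

cos θ_z = sin ϕ sin δ + cos ϕ cos δ cos h = 0.058854 + 0.363110 = 0.421964.
Flux = S_0 · cos θ_z = 332 × 0.421964 = 140.1 W/m².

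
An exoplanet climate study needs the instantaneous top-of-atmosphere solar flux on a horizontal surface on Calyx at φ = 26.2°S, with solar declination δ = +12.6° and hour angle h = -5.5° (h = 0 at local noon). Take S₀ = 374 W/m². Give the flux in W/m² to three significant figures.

cos θ_z = sin φ sin δ + cos φ cos δ cos h = -0.096312 + 0.871618 = 0.775306.
Flux = S₀ · cos θ_z = 374 × 0.775306 = 290.0 W/m².

290 W/m²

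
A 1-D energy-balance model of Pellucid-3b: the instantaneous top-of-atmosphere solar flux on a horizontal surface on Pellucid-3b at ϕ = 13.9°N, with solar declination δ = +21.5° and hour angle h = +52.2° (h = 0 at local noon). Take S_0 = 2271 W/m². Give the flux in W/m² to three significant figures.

1.46e+03 W/m²

cos θ_z = sin ϕ sin δ + cos ϕ cos δ cos h = 0.088044 + 0.553560 = 0.641604.
Flux = S_0 · cos θ_z = 2271 × 0.641604 = 1457 W/m².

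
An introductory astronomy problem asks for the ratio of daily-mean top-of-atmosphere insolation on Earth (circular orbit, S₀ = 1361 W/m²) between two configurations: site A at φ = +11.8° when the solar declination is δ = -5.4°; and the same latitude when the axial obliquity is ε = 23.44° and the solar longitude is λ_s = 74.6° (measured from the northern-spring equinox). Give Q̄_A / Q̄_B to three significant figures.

Q̄_A / Q̄_B ≈ 0.916

— Configuration A (φ=+11.8°):
cos H₀ = −tan(+11.8°) tan(-5.400°) = 0.0197, H₀ = 1.5510 rad.
Bracket: H₀ sin φ sin δ + cos φ cos δ sin H₀ = 1.5510×0.20450×-0.09411 + 0.97887×0.99556×0.99980 = -0.029850 + 0.974329 = 0.944479.
Q̄ = (S₀/π) × [bracket] = (1361/π) × 0.944479 = 409.17 W/m².
— Configuration B (φ=+11.8°):
Solar declination: sin δ = sin ε · sin λ_s = sin 23.44° × sin 74.6° = 0.38351, so δ = +22.551°.
cos H₀ = −tan(+11.8°) tan(+22.551°) = -0.0868, H₀ = 1.6577 rad.
Bracket: H₀ sin φ sin δ + cos φ cos δ sin H₀ = 1.6577×0.20450×0.38351 + 0.97887×0.92354×0.99623 = 0.130010 + 0.900617 = 1.030627.
Q̄ = (S₀/π) × [bracket] = (1361/π) × 1.030627 = 446.49 W/m².
Ratio Q̄_A / Q̄_B = 409.17 / 446.49 = 0.9164.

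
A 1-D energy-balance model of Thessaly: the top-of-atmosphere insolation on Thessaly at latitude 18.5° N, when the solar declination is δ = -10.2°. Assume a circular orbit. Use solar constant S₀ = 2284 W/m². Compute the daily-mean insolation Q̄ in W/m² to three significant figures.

Q̄ ≈ 616 W/m²

cos H₀ = −tan(+18.5°) tan(-10.200°) = 0.0602, H₀ = 1.5106 rad.
Bracket: H₀ sin φ sin δ + cos φ cos δ sin H₀ = 1.5106×0.31730×-0.17708 + 0.94832×0.98420×0.99819 = -0.084877 + 0.931647 = 0.846770.
Q̄ = (S₀/π) × [bracket] = (2284/π) × 0.846770 = 615.6 W/m².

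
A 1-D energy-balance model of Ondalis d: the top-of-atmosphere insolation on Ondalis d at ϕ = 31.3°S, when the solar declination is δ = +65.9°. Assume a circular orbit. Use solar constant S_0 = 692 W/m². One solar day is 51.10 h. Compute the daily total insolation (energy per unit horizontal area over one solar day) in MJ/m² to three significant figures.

0.00 MJ/m²

cos h₀ = −tan(-31.3°) tan(+65.900°) = 1.3592 ≥ 1 ⇒ polar night, h₀ = 0 and Q̄ = 0.
Daily total = Q̄ × 51.10 h × 3600 s/h = 0.00 MJ/m².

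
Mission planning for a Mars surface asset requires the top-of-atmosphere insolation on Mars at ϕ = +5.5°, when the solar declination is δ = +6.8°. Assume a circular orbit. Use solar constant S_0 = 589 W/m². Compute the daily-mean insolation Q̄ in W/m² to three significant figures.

Q̄ ≈ 189 W/m²

cos h₀ = −tan(+5.5°) tan(+6.800°) = -0.0115, h₀ = 1.5823 rad.
Bracket: h₀ sin ϕ sin δ + cos ϕ cos δ sin h₀ = 1.5823×0.09585×0.11840 + 0.99540×0.99297×0.99993 = 0.017957 + 0.988333 = 1.006290.
Q̄ = (S_0/π) × [bracket] = (589/π) × 1.006290 = 188.7 W/m².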